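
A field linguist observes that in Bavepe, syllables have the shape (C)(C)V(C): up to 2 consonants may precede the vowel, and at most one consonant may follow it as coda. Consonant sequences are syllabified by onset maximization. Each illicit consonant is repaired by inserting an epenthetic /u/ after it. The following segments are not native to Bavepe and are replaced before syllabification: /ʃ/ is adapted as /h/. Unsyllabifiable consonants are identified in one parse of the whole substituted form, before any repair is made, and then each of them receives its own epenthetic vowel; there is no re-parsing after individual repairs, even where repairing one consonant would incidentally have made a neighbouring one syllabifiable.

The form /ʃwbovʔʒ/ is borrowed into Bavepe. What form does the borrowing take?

Substitution: /ʃ/ → /h/, giving /hwbovʔʒ/.
Syllabifying with onset maximization leaves /h/, /ʔ/, /ʒ/ stranded (at most one coda consonant is licensed; onsets may contain at most 2 consonants).
Inserting the epenthetic vowel yields /h/ → /hu/, /ʔ/ → /ʔu/, /ʒ/ → /ʒu/.

huwbovʔuʒu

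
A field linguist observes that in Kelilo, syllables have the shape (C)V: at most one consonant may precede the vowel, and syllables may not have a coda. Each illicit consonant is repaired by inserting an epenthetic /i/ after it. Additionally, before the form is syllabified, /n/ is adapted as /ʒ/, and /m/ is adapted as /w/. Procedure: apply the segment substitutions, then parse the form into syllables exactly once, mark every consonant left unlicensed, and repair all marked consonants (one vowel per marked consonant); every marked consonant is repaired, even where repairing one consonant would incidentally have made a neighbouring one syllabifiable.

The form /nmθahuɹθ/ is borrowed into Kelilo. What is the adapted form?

ʒiwiθahuɹiθi

Substitution: /n/ → /ʒ/, /m/ → /w/, giving /ʒwθahuɹθ/.
Under (C)V, the unsyllabifiable consonants are /ʒ/, /w/, /ɹ/, /θ/ (no codas are permitted; onsets are limited to one consonant).
Each unlicensed consonant becomes the onset of a new syllable: /ʒ/ → /ʒi/, /w/ → /wi/, /ɹ/ → /ɹi/, /θ/ → /θi/.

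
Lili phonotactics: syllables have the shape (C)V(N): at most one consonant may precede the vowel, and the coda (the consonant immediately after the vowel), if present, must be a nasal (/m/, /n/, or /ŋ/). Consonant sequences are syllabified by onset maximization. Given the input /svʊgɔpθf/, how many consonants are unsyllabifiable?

Syllabifying with onset maximization leaves /s/, /p/, /θ/, /f/ stranded (only a nasal (/m/, /n/, or /ŋ/) is licensed in coda position; onsets are limited to one consonant).

4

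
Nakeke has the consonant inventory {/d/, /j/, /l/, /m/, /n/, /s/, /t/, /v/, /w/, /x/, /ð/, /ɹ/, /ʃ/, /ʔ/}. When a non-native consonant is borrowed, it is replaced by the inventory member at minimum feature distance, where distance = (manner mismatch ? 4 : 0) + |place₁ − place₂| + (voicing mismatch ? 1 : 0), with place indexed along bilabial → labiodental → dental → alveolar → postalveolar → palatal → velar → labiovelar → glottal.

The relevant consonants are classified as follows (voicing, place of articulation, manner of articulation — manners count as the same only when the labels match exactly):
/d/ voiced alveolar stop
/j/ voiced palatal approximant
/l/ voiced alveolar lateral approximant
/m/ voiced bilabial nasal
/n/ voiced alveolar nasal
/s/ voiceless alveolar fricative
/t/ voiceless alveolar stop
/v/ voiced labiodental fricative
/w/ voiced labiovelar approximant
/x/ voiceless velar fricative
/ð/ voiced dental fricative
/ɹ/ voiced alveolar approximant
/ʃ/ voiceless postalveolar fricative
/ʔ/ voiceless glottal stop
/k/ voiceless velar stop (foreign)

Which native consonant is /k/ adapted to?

ʔ

/ʔ/ is closest: same manner (stop), place distance 2 (velar→glottal), same voicing; total 2. Next closest is /t/ at distance 3.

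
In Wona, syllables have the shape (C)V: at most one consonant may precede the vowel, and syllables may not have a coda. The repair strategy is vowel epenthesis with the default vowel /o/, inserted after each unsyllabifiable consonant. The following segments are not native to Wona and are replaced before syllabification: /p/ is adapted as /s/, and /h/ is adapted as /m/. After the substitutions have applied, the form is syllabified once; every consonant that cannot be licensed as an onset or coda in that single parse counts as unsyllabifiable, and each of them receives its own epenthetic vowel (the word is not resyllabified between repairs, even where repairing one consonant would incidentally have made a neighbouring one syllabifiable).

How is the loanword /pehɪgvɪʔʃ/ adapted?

semɪgovɪʔoʃo

Substitution: /p/ → /s/, /h/ → /m/, giving /semɪgvɪʔʃ/.
The consonants /g/, /ʔ/, /ʃ/ cannot be parsed into a legal (C)V syllable (no codas are permitted; onsets are limited to one consonant).
Each unlicensed consonant becomes the onset of a new syllable: /g/ → /go/, /ʔ/ → /ʔo/, /ʃ/ → /ʃo/.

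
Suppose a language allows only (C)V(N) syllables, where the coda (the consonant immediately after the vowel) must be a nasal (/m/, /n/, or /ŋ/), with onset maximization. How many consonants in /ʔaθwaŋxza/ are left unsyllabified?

Under (C)V(N), the unsyllabifiable consonants are /θ/, /x/ (only a nasal (/m/, /n/, or /ŋ/) is licensed in coda position; onsets are limited to one consonant).

2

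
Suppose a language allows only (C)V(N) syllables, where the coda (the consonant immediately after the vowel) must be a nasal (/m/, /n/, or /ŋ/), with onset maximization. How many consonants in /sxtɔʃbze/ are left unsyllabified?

Under (C)V(N), the unsyllabifiable consonants are /s/, /x/, /ʃ/, /b/ (only a nasal (/m/, /n/, or /ŋ/) is licensed in coda position; onsets are limited to one consonant).

4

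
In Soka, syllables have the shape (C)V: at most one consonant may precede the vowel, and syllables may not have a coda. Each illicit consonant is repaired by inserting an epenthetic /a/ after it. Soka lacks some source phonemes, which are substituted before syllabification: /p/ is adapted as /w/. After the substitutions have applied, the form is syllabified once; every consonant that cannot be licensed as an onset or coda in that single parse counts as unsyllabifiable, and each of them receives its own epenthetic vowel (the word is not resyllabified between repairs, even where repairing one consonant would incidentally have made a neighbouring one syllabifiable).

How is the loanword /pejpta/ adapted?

wejawata

Substitution: /p/ → /w/, giving /wejwta/.
Syllabifying with onset maximization leaves /j/, /w/ stranded (no codas are permitted; onsets are limited to one consonant).
Each unlicensed consonant becomes the onset of a new syllable: /j/ → /ja/, /w/ → /wa/.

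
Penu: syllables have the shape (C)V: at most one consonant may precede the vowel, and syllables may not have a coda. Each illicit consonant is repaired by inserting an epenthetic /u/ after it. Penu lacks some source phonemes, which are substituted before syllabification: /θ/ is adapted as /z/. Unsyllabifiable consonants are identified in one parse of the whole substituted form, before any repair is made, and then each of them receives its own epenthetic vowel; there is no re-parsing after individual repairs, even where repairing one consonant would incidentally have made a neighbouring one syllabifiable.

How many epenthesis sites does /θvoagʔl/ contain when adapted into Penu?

4

After substitution the input is /zvoagʔl/.
The unsyllabifiable consonants are /z/, /g/, /ʔ/, /l/; each receives one epenthetic vowel.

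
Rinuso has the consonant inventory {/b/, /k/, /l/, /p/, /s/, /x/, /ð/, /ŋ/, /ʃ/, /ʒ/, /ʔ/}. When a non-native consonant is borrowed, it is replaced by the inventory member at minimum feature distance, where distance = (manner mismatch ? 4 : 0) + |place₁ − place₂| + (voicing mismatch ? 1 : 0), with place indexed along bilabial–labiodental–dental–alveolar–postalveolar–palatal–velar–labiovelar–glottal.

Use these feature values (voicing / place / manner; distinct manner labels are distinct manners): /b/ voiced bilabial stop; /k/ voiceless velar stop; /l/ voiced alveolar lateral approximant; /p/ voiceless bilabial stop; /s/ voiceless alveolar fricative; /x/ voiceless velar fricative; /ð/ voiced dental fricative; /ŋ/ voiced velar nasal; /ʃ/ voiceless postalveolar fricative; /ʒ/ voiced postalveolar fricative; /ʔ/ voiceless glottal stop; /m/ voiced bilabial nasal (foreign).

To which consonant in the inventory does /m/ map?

/b/ is closest: manner differs (nasal→stop, +4), place distance 0 (bilabial→bilabial), same voicing; total 4. Next closest is /p/ at distance 5.

b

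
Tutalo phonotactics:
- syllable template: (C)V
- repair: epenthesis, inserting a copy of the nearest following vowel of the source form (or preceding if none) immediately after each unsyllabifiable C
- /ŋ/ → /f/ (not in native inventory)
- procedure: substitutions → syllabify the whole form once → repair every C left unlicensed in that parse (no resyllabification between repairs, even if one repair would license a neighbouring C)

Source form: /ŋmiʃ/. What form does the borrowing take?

Substitution: /ŋ/ → /f/, giving /fmiʃ/.
Under (C)V, the unsyllabifiable consonants are /f/, /ʃ/ (no codas are permitted; onsets are limited to one consonant).
Inserting the epenthetic vowel yields /f/ → /fi/, /ʃ/ → /ʃi/.

fimiʃi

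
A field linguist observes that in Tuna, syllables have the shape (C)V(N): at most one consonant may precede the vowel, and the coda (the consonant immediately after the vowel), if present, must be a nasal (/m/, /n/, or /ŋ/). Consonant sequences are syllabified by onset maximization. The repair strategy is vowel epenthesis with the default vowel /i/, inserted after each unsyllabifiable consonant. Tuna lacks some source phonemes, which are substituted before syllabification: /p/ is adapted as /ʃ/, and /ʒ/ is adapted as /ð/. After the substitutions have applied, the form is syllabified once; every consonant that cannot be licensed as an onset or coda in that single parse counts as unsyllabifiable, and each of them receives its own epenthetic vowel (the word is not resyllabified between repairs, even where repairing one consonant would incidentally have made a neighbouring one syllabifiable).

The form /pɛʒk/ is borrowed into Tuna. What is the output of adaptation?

ʃɛðiki

Substitution: /p/ → /ʃ/, /ʒ/ → /ð/, giving /ʃɛðk/.
Syllabifying with onset maximization leaves /ð/, /k/ stranded (only a nasal (/m/, /n/, or /ŋ/) is licensed in coda position; onsets are limited to one consonant).
Inserting the epenthetic vowel yields /ð/ → /ði/, /k/ → /ki/.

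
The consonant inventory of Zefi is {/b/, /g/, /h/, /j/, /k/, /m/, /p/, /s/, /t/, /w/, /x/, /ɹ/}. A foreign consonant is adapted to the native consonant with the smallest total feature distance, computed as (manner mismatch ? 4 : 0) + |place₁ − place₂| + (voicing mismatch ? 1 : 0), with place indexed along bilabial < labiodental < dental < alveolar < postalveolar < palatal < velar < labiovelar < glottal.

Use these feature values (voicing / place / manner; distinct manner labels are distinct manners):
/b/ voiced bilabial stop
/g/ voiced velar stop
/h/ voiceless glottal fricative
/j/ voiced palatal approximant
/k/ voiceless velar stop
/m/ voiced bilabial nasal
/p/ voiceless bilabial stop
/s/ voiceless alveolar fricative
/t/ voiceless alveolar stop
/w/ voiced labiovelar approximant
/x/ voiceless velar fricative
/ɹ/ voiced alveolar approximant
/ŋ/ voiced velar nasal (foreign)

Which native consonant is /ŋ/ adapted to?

/g/ is closest: manner differs (nasal→stop, +4), place distance 0 (velar→velar), same voicing; total 4. Next closest is /j/ at distance 5.

g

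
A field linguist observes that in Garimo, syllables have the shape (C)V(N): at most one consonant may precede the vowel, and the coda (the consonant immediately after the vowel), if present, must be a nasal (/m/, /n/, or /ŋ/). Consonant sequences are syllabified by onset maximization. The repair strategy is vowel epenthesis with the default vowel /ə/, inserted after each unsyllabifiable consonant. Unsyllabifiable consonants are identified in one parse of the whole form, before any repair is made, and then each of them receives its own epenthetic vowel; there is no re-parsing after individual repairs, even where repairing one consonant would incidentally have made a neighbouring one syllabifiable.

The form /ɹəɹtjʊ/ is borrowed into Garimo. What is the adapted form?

The consonants /ɹ/, /t/ cannot be parsed into a legal (C)V(N) syllable (only a nasal (/m/, /n/, or /ŋ/) is licensed in coda position; onsets are limited to one consonant).
Epenthesis after each stranded consonant: /ɹ/ → /ɹə/, /t/ → /tə/.

ɹəɹətəjʊ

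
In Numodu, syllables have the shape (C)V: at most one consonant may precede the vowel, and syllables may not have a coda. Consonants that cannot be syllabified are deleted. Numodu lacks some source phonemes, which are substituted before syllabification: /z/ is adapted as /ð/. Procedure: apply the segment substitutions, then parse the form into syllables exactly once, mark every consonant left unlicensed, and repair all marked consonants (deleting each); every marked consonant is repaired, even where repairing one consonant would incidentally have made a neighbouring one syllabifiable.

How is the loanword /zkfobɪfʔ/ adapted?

Substitution: /z/ → /ð/, giving /ðkfobɪfʔ/.
Syllabifying with onset maximization leaves /ð/, /k/, /f/, /ʔ/ stranded (no codas are permitted; onsets are limited to one consonant).
Deletion applies to /ð/, /k/, /f/, /ʔ/.

fobɪ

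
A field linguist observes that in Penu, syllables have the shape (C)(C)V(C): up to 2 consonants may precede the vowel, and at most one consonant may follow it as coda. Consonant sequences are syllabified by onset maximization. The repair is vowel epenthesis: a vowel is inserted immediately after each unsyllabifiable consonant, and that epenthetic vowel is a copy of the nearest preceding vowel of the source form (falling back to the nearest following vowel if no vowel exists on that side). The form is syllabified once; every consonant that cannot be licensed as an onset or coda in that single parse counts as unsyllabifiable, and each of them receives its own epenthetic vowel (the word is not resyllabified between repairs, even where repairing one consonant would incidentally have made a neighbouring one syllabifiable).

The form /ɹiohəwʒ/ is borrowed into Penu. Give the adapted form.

The consonants /ʒ/ cannot be parsed into a legal (C)(C)V(C) syllable (at most one coda consonant is licensed; onsets may contain at most 2 consonants).
Inserting the epenthetic vowel yields /ʒ/ → /ʒə/.

ɹiohəwʒə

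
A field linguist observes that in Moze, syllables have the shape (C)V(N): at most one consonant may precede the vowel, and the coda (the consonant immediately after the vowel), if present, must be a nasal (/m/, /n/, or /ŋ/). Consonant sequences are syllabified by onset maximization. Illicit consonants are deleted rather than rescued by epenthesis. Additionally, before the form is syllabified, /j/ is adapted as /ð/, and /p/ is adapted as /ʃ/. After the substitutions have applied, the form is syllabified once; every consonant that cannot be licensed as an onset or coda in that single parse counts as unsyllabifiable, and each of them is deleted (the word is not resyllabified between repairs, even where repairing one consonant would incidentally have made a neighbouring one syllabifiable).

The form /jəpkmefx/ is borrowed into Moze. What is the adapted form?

Substitution: /j/ → /ð/, /p/ → /ʃ/, giving /ðəʃkmefx/.
Under (C)V(N), the unsyllabifiable consonants are /ʃ/, /k/, /f/, /x/ (only a nasal (/m/, /n/, or /ŋ/) is licensed in coda position; onsets are limited to one consonant).
Deleting the stranded consonants removes /ʃ/, /k/, /f/, /x/.

ðəme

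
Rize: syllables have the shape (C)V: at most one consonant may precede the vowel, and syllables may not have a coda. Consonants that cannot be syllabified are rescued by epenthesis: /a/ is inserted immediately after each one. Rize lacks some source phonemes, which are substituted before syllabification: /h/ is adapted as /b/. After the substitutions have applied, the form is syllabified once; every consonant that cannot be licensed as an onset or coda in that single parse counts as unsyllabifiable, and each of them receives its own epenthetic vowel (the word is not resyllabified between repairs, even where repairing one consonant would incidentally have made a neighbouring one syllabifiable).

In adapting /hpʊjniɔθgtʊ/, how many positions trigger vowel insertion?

4

After substitution the input is /bpʊjniɔθgtʊ/.
The unsyllabifiable consonants are /b/, /j/, /θ/, /g/; each receives one epenthetic vowel.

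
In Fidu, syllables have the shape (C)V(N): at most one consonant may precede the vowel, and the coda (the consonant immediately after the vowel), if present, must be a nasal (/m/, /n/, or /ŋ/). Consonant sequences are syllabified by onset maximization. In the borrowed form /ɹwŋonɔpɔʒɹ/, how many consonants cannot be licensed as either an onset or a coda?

4

The consonants /ɹ/, /w/, /ʒ/, /ɹ/ cannot be parsed into a legal (C)V(N) syllable (only a nasal (/m/, /n/, or /ŋ/) is licensed in coda position; onsets are limited to one consonant).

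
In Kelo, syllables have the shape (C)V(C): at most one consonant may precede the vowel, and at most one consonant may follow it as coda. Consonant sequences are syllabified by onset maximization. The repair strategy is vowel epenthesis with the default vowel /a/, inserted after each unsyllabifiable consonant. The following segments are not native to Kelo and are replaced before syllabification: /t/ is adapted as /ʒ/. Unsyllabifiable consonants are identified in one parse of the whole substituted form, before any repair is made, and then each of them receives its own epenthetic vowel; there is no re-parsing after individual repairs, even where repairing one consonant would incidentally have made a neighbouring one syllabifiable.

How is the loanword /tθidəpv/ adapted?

ʒaθidəpva

Substitution: /t/ → /ʒ/, giving /ʒθidəpv/.
Syllabifying with onset maximization leaves /ʒ/, /v/ stranded (at most one coda consonant is licensed; onsets are limited to one consonant).
Epenthesis after each stranded consonant: /ʒ/ → /ʒa/, /v/ → /va/.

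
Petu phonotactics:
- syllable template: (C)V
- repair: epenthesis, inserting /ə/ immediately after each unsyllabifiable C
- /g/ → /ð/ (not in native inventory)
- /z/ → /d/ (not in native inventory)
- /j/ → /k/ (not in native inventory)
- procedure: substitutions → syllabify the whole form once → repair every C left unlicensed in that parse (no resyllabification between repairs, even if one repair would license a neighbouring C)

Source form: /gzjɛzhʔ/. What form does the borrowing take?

ðədəkɛdəhəʔə

Substitution: /g/ → /ð/, /z/ → /d/, /j/ → /k/, giving /ðdkɛdhʔ/.
The consonants /ð/, /d/, /d/, /h/, /ʔ/ cannot be parsed into a legal (C)V syllable (no codas are permitted; onsets are limited to one consonant).
Inserting the epenthetic vowel yields /ð/ → /ðə/, /d/ → /də/, /d/ → /də/, /h/ → /hə/, /ʔ/ → /ʔə/.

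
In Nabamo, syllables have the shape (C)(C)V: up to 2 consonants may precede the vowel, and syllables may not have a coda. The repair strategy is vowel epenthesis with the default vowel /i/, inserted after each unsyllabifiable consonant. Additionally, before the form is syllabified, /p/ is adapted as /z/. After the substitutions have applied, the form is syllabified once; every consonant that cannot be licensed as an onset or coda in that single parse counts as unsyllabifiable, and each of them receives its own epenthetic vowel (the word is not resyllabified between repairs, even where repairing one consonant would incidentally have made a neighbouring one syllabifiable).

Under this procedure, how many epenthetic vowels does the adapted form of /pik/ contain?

1

After substitution the input is /zik/.
The unsyllabifiable consonants are /k/; each receives one epenthetic vowel.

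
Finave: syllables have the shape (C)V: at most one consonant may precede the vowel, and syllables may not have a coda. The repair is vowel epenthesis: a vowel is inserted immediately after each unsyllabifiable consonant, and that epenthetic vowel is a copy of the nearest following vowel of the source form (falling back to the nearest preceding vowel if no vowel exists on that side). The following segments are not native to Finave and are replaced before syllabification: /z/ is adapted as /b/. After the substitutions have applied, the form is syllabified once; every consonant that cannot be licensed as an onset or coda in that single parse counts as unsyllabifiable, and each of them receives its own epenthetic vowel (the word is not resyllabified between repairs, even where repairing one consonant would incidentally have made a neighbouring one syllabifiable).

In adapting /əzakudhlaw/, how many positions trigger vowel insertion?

After substitution the input is /əbakudhlaw/.
The unsyllabifiable consonants are /d/, /h/, /w/; each receives one epenthetic vowel.

3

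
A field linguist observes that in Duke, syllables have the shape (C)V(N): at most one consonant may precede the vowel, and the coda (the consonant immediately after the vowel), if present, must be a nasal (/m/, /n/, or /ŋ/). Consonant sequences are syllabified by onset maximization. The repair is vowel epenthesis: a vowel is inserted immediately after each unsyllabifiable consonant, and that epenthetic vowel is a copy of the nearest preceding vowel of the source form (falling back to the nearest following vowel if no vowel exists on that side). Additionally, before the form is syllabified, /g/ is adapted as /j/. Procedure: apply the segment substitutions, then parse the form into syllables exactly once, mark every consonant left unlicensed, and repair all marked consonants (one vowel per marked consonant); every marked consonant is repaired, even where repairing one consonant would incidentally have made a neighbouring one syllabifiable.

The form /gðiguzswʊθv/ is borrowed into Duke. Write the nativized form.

jiðijuzusuwʊθʊvʊ

Substitution: /g/ → /j/, giving /jðijuzswʊθv/.
Syllabifying with onset maximization leaves /j/, /z/, /s/, /θ/, /v/ stranded (only a nasal (/m/, /n/, or /ŋ/) is licensed in coda position; onsets are limited to one consonant).
Inserting the epenthetic vowel yields /j/ → /ji/, /z/ → /zu/, /s/ → /su/, /θ/ → /θʊ/, /v/ → /vʊ/.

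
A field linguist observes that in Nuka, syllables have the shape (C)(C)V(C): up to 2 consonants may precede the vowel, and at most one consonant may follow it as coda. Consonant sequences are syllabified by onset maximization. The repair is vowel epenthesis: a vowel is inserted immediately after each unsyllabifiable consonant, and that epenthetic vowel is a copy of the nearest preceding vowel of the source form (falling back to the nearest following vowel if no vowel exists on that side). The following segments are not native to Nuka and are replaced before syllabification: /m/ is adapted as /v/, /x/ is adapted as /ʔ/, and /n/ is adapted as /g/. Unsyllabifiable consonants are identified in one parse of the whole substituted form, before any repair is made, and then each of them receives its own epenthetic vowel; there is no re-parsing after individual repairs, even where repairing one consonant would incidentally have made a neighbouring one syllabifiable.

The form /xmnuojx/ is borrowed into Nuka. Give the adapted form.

Substitution: /x/ → /ʔ/, /m/ → /v/, /n/ → /g/, giving /ʔvguojʔ/.
Under (C)(C)V(C), the unsyllabifiable consonants are /ʔ/, /ʔ/ (at most one coda consonant is licensed; onsets may contain at most 2 consonants).
Inserting the epenthetic vowel yields /ʔ/ → /ʔu/, /ʔ/ → /ʔo/.

ʔuvguojʔo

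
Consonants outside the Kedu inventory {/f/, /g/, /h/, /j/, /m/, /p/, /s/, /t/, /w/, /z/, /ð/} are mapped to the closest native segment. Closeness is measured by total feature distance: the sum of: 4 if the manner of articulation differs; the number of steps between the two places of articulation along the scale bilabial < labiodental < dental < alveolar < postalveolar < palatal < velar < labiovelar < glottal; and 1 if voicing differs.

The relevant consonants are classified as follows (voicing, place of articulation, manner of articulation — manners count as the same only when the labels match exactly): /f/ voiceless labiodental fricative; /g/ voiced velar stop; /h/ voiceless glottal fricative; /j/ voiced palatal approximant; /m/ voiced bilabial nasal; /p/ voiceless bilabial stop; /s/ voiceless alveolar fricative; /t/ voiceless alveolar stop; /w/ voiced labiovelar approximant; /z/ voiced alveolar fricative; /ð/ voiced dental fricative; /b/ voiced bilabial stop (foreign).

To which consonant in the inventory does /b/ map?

p

/p/ is closest: same manner (stop), place distance 0 (bilabial→bilabial), voicing differs (+1); total 1. Next closest is /m/ at distance 4.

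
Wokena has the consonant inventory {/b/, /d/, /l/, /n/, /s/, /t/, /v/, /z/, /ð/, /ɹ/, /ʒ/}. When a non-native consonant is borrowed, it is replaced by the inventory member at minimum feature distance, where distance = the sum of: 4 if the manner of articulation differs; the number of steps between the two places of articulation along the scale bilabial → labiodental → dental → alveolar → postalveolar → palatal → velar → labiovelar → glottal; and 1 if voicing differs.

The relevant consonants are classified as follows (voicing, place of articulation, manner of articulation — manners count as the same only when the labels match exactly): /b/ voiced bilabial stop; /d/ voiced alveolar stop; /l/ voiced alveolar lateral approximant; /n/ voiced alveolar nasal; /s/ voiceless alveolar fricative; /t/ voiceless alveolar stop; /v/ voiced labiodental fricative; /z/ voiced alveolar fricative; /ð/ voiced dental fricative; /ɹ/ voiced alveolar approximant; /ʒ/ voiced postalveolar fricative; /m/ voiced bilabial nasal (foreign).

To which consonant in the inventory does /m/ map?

/n/ is closest: same manner (nasal), place distance 3 (bilabial→alveolar), same voicing; total 3. Next closest is /b/ at distance 4.

n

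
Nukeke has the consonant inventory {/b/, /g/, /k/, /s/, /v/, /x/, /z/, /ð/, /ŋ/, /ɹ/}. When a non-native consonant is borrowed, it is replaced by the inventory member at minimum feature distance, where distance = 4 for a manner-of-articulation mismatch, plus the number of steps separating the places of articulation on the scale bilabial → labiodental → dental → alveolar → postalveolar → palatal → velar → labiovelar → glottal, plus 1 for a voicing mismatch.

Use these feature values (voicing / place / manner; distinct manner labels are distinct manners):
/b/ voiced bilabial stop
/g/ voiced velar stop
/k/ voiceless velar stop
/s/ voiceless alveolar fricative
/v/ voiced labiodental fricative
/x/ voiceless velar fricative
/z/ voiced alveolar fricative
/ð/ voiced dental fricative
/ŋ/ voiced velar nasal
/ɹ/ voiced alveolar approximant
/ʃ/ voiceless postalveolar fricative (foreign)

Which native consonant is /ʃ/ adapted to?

s

/s/ is closest: same manner (fricative), place distance 1 (postalveolar→alveolar), same voicing; total 1. Next closest is /x/ at distance 2.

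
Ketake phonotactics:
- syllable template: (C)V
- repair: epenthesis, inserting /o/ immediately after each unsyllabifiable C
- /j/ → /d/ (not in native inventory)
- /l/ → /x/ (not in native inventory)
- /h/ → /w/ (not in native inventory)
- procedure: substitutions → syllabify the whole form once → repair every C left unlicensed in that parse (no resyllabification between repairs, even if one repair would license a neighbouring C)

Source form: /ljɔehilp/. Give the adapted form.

xodɔewixopo

Substitution: /l/ → /x/, /j/ → /d/, /h/ → /w/, giving /xdɔewixp/.
The consonants /x/, /x/, /p/ cannot be parsed into a legal (C)V syllable (no codas are permitted; onsets are limited to one consonant).
Inserting the epenthetic vowel yields /x/ → /xo/, /x/ → /xo/, /p/ → /po/.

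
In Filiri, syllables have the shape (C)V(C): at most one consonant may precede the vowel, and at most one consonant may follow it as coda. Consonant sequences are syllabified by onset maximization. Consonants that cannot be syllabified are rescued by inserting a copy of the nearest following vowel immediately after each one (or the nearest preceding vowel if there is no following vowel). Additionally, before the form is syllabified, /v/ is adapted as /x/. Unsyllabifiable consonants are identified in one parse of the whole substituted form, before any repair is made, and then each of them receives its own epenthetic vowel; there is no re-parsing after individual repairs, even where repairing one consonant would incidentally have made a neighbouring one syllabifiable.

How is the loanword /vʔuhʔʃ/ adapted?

xuʔuhʔuʃu

Substitution: /v/ → /x/, giving /xʔuhʔʃ/.
The consonants /x/, /ʔ/, /ʃ/ cannot be parsed into a legal (C)V(C) syllable (at most one coda consonant is licensed; onsets are limited to one consonant).
Each unlicensed consonant becomes the onset of a new syllable: /x/ → /xu/, /ʔ/ → /ʔu/, /ʃ/ → /ʃu/.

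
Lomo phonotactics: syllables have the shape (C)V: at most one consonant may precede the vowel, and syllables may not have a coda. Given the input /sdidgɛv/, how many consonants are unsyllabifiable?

Under (C)V, the unsyllabifiable consonants are /s/, /d/, /v/ (no codas are permitted; onsets are limited to one consonant).

3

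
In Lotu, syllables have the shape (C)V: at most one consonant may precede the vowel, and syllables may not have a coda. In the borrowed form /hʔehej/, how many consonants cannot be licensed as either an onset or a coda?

The consonants /h/, /j/ cannot be parsed into a legal (C)V syllable (no codas are permitted; onsets are limited to one consonant).

2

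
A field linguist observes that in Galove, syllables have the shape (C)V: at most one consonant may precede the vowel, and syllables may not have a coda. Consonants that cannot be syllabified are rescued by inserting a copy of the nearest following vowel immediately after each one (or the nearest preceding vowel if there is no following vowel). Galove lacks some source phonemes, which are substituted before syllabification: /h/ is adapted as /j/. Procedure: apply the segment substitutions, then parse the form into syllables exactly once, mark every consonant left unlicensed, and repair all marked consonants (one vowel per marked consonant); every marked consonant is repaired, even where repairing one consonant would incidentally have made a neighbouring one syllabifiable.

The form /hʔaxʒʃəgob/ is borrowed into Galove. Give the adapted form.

jaʔaxəʒəʃəgobo

Substitution: /h/ → /j/, giving /jʔaxʒʃəgob/.
Syllabifying with onset maximization leaves /j/, /x/, /ʒ/, /b/ stranded (no codas are permitted; onsets are limited to one consonant).
Epenthesis after each stranded consonant: /j/ → /ja/, /x/ → /xə/, /ʒ/ → /ʒə/, /b/ → /bo/.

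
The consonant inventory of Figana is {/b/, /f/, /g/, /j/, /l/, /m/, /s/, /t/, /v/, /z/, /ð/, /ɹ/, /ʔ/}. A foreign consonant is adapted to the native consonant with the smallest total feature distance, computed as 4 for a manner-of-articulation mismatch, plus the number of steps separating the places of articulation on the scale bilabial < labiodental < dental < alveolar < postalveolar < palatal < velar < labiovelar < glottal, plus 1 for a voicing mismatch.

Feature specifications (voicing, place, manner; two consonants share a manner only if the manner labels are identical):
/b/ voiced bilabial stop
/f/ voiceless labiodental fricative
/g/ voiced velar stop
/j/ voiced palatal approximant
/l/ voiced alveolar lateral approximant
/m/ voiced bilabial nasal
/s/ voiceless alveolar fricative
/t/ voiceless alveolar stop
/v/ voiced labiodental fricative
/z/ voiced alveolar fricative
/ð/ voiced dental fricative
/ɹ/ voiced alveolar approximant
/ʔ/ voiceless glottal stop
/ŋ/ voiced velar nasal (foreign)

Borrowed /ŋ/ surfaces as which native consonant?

/g/ is closest: manner differs (nasal→stop, +4), place distance 0 (velar→velar), same voicing; total 4. Next closest is /j/ at distance 5.

g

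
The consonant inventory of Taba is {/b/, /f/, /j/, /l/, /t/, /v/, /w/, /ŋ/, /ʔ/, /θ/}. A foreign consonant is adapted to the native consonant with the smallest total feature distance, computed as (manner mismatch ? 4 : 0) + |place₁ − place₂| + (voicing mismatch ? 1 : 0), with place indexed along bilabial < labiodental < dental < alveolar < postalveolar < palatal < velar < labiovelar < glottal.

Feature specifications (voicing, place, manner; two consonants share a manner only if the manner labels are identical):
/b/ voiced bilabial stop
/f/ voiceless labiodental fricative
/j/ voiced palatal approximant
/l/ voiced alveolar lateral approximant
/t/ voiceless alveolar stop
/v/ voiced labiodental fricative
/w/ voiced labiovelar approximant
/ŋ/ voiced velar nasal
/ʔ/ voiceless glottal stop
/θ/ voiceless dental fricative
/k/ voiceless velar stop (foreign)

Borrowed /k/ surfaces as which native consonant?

/ʔ/ is closest: same manner (stop), place distance 2 (velar→glottal), same voicing; total 2. Next closest is /t/ at distance 3.

ʔ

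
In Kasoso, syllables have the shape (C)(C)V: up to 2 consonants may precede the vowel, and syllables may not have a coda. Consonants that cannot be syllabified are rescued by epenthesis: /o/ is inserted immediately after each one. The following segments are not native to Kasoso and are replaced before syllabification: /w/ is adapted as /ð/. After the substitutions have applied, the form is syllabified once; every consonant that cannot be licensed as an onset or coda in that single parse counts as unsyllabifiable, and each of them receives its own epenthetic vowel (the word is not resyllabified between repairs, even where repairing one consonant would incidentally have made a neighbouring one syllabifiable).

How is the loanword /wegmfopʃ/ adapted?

Substitution: /w/ → /ð/, giving /ðegmfopʃ/.
Under (C)(C)V, the unsyllabifiable consonants are /g/, /p/, /ʃ/ (no codas are permitted; onsets may contain at most 2 consonants).
Inserting the epenthetic vowel yields /g/ → /go/, /p/ → /po/, /ʃ/ → /ʃo/.

ðegomfopoʃo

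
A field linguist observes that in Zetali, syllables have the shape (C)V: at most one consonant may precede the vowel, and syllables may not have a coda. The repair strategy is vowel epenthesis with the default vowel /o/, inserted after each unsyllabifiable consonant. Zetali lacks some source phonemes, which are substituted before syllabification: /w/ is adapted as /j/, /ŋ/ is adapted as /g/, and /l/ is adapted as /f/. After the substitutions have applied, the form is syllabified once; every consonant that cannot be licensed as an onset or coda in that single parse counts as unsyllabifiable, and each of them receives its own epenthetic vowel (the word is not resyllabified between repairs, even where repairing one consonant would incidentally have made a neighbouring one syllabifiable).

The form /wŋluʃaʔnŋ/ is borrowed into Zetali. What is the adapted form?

jogofuʃaʔonogo

Substitution: /w/ → /j/, /ŋ/ → /g/, /l/ → /f/, giving /jgfuʃaʔng/.
Under (C)V, the unsyllabifiable consonants are /j/, /g/, /ʔ/, /n/, /g/ (no codas are permitted; onsets are limited to one consonant).
Epenthesis after each stranded consonant: /j/ → /jo/, /g/ → /go/, /ʔ/ → /ʔo/, /n/ → /no/, /g/ → /go/.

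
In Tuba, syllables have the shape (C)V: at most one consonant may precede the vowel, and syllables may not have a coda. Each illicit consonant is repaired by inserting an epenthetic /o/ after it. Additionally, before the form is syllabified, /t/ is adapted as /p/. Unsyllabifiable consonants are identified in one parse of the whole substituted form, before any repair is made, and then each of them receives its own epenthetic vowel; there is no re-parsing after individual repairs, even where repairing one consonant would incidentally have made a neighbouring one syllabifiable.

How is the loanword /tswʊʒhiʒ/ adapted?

Substitution: /t/ → /p/, giving /pswʊʒhiʒ/.
Under (C)V, the unsyllabifiable consonants are /p/, /s/, /ʒ/, /ʒ/ (no codas are permitted; onsets are limited to one consonant).
Epenthesis after each stranded consonant: /p/ → /po/, /s/ → /so/, /ʒ/ → /ʒo/, /ʒ/ → /ʒo/.

posowʊʒohiʒo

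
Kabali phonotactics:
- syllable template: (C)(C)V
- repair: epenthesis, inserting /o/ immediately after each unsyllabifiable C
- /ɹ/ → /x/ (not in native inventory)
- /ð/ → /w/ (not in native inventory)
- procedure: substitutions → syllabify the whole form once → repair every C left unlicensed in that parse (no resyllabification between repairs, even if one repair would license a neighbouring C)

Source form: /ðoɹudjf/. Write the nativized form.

Substitution: /ð/ → /w/, /ɹ/ → /x/, giving /woxudjf/.
Syllabifying with onset maximization leaves /d/, /j/, /f/ stranded (no codas are permitted; onsets may contain at most 2 consonants).
Epenthesis after each stranded consonant: /d/ → /do/, /j/ → /jo/, /f/ → /fo/.

woxudojofo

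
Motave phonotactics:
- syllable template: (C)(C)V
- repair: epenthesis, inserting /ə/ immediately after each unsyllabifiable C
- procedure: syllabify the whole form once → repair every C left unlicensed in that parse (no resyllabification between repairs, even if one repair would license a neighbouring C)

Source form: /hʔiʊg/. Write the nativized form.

hʔiʊgə

Syllabifying with onset maximization leaves /g/ stranded (no codas are permitted; onsets may contain at most 2 consonants).
Epenthesis after each stranded consonant: /g/ → /gə/.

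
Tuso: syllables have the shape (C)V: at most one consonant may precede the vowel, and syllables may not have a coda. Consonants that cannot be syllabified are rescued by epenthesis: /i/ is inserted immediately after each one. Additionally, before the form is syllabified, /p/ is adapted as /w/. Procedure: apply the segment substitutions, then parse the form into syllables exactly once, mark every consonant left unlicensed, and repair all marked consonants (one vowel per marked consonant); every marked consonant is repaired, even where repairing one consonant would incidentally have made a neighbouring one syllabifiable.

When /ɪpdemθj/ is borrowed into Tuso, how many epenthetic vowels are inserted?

4

After substitution the input is /ɪwdemθj/.
The unsyllabifiable consonants are /w/, /m/, /θ/, /j/; each receives one epenthetic vowel.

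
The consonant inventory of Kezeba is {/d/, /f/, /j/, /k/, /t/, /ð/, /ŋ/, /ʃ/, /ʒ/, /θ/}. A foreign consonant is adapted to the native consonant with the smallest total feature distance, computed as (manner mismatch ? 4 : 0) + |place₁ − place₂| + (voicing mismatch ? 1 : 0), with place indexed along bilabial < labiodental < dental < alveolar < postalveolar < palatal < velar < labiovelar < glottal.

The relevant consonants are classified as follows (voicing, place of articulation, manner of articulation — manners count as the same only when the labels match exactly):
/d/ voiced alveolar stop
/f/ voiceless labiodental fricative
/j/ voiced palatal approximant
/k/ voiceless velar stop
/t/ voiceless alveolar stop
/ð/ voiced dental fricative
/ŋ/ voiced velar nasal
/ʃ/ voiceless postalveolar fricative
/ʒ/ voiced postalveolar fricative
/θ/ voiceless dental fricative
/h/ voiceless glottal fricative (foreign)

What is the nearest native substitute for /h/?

/ʃ/ is closest: same manner (fricative), place distance 4 (glottal→postalveolar), same voicing; total 4. Next closest is /ʒ/ at distance 5.

ʃ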